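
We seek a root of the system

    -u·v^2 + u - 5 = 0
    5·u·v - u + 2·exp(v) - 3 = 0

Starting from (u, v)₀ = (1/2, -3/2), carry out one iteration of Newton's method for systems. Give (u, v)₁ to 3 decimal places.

(1.202, 2.835)

At (1/2, -3/2): F = (-5.625, -6.80374).
Jacobian J = [[-v^2 + 1, -2·u·v], [5·v - 1, 5·u + 2·exp(v)]].
At the point, J = [[-1.250, 1.500], [-8.500, 2.94626]] (det J = 9.06717).
Solving J·Δ = −F gives Δ = (0.702, 4.335).
Then the next iterate is (u, v)₁ = (1.202, 2.835).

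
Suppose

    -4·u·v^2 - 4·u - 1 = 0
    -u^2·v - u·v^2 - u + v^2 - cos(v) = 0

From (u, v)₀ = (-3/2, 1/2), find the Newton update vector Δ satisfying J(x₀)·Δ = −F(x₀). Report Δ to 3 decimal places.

At (-3/2, 1/2): F = (6.500, 0.12242).
Jacobian J = [[-4·v^2 - 4, -8·u·v], [-2·u·v - v^2 - 1, -u^2 - 2·u·v + 2·v + sin(v)]].
At the point, J = [[-5.000, 6.000], [0.250, 0.72943]] (det J = -5.14713).
Solving J·Δ = −F gives Δ = (0.778, -0.435).

(0.778, -0.435)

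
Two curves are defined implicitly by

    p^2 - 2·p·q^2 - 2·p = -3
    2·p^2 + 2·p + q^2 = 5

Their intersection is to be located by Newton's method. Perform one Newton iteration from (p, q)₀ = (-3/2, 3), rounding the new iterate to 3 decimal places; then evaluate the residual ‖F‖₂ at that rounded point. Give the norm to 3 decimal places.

6.082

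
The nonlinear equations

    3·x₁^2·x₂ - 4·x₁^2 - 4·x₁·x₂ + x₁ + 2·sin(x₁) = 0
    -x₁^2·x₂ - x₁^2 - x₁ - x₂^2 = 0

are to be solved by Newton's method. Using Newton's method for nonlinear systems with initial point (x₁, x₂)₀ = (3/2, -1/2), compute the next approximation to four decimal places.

At (3/2, -1/2): F = (-5.880010, -2.8750).
Jacobian J = [[6·x₁·x₂ - 8·x₁ - 4·x₂ + 2·cos(x₁) + 1, 3·x₁^2 - 4·x₁], [-2·x₁·x₂ - 2·x₁ - 1, -x₁^2 - 2·x₂]].
At the point, J = [[-13.358526, 0.7500], [-2.5000, -1.2500]] (det J = 18.573157).
Solving J·Δ = −F gives Δ = (-0.5118, -1.2763).
Then the next iterate is (x₁, x₂)₁ = (0.9882, -1.7763).

(0.9882, -1.7763)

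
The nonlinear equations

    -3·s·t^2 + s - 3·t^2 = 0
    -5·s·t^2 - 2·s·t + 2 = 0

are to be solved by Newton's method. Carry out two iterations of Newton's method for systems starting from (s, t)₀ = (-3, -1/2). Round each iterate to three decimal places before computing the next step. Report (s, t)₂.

At (-3, -1/2): F = (-1.500, 2.750).
Jacobian J = [[-3·t^2 + 1, -6·s·t - 6·t], [-5·t^2 - 2·t, -10·s·t - 2·s]].
At the point, J = [[0.250, -6.000], [-0.250, -9.000]] (det J = -3.750).
Solving J·Δ = −F gives Δ = (8.000, 0.083).
Then the next iterate is (s, t)₁ = (5.000, -0.417).
Round to (5.000, -0.417) and repeat: F = (1.87000, 1.82278), J = [[0.47833, 15.012], [-0.03544, 10.850]].
Δ = (1.236, -0.164), so (s, t)₂ = (6.236, -0.581).

(6.236, -0.581)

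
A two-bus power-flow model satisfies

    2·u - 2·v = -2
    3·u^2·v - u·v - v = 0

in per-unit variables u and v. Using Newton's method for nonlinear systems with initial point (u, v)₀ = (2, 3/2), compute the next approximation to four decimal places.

(0.9412, 1.9412)

At (2, 3/2): F = (3.0000, 13.5000).
Jacobian J = [[2, -2], [6·u·v - v, 3·u^2 - u - 1]].
At the point, J = [[2.0000, -2.0000], [16.5000, 9.0000]] (det J = 51.0000).
Solving J·Δ = −F gives Δ = (-1.0588, 0.4412).
Then the next iterate is (u, v)₁ = (0.9412, 1.9412).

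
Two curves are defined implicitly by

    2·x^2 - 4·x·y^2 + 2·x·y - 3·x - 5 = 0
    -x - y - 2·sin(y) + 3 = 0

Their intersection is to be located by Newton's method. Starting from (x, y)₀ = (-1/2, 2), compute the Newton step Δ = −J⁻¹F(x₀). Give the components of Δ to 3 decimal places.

(-0.175, -0.854)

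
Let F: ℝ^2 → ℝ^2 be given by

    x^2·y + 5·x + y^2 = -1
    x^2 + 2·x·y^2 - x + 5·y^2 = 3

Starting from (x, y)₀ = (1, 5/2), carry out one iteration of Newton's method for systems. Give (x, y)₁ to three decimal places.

At (1, 5/2): F = (14.750, 40.750).
Jacobian J = [[2·x·y + 5, x^2 + 2·y], [2·x + 2·y^2 - 1, 4·x·y + 10·y]].
At the point, J = [[10.000, 6.000], [13.500, 35.000]] (det J = 269.000).
Solving J·Δ = −F gives Δ = (-1.010, -0.775).
Then the next iterate is (x, y)₁ = (-0.010, 1.725).

(-0.010, 1.725)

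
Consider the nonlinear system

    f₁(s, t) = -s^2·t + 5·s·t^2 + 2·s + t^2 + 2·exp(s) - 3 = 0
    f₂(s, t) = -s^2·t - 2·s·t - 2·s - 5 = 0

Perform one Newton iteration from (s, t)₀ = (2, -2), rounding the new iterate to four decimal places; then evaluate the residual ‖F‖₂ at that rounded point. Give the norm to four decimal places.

At (2, -2): F = (67.778112, 7.0000).
Jacobian J = [[-2·s·t + 5·t^2 + 2·exp(s) + 2, -s^2 + 10·s·t + 2·t], [-2·s·t - 2·t - 2, -s^2 - 2·s]].
At the point, J = [[44.778112, -48.0000], [10.0000, -8.0000]] (det J = 121.775102).
Solving J·Δ = −F gives Δ = (1.6935, 2.9919).
Then the next iterate is (s, t)₁ = (3.6935, 0.9919).
Re-evaluating at (3.6935, 0.9919): F = (90.379460, -33.245608), so ‖F‖₂ = 96.3001.

96.3001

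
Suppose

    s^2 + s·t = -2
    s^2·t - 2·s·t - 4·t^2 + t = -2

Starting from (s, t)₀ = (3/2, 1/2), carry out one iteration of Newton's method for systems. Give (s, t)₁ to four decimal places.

(0.0270, 0.6036)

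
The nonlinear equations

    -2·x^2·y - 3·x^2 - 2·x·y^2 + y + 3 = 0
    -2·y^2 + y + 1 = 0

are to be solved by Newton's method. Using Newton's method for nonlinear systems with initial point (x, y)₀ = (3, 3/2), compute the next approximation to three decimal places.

At (3, 3/2): F = (-63.000, -2.000).
Jacobian J = [[-4·x·y - 6·x - 2·y^2, -2·x^2 - 4·x·y + 1], [0, -4·y + 1]].
At the point, J = [[-40.500, -35.000], [0.000, -5.000]] (det J = 202.500).
Solving J·Δ = −F gives Δ = (-1.210, -0.400).
Then the next iterate is (x, y)₁ = (1.790, 1.100).

(1.790, 1.100)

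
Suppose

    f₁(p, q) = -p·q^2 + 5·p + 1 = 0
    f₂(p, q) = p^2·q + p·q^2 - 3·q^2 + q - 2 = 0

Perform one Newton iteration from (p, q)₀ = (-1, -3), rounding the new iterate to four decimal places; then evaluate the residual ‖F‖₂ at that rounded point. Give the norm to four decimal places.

At (-1, -3): F = (5.0000, -44.0000).
Jacobian J = [[-q^2 + 5, -2·p·q], [2·p·q + q^2, p^2 + 2·p·q - 6·q + 1]].
At the point, J = [[-4.0000, -6.0000], [15.0000, 26.0000]] (det J = -14.0000).
Solving J·Δ = −F gives Δ = (-9.5714, 7.2143).
Then the next iterate is (p, q)₁ = (-10.5714, 4.2143).
Re-evaluating at (-10.5714, 4.2143): F = (135.894494, 232.148813), so ‖F‖₂ = 268.9989.

268.9989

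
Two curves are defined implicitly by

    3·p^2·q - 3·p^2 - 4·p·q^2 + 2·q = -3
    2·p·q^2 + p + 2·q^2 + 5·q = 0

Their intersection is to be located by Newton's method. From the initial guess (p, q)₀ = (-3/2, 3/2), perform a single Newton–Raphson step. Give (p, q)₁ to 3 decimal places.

(-1.813, 0.487)

At (-3/2, 3/2): F = (22.875, 3.750).
Jacobian J = [[6·p·q - 6·p - 4·q^2, 3·p^2 - 8·p·q + 2], [2·q^2 + 1, 4·p·q + 4·q + 5]].
At the point, J = [[-13.500, 26.750], [5.500, 2.000]] (det J = -174.125).
Solving J·Δ = −F gives Δ = (-0.313, -1.013).
Then the next iterate is (p, q)₁ = (-1.813, 0.487).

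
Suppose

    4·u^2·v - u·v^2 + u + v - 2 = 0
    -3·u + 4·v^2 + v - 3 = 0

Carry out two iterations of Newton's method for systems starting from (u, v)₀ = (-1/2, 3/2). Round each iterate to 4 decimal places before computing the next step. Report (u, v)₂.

(-1.2477, 0.2330)

At (-1/2, 3/2): F = (1.6250, 9.0000).
Jacobian J = [[8·u·v - v^2 + 1, 4·u^2 - 2·u·v + 1], [-3, 8·v + 1]].
At the point, J = [[-7.2500, 3.5000], [-3.0000, 13.0000]] (det J = -83.7500).
Solving J·Δ = −F gives Δ = (-0.1239, -0.7209).
Then the next iterate is (u, v)₁ = (-0.6239, 0.7791).
Round to (-0.6239, 0.7791) and repeat: F = (-0.253032, 2.078787), J = [[-3.495641, 3.529166], [-3.0000, 7.2328]].
Δ = (-0.6238, -0.5461), so (u, v)₂ = (-1.2477, 0.2330).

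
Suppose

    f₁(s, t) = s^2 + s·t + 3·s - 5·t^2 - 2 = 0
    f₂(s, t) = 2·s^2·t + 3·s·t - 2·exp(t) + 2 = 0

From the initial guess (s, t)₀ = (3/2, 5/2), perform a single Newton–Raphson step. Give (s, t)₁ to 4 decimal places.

(0.6141, 1.2115)

At (3/2, 5/2): F = (-22.7500, 0.135012).
Jacobian J = [[2·s + t + 3, s - 10·t], [4·s·t + 3·t, 2·s^2 + 3·s - 2·exp(t)]].
At the point, J = [[8.5000, -23.5000], [22.5000, -15.364988]] (det J = 398.147603).
Solving J·Δ = −F gives Δ = (-0.8859, -1.2885).
Then the next iterate is (s, t)₁ = (0.6141, 1.2115).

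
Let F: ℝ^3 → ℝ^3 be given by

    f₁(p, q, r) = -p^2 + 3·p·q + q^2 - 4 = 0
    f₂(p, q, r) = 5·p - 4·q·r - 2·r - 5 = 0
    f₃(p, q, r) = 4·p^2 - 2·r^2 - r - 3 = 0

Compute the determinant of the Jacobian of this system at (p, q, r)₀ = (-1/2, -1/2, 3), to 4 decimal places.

J = [[-2·p + 3·q, 3·p + 2·q, 0], [5, -4·r, -4·q - 2], [8·p, 0, -4·r - 1]].
At the point, J = [[-0.5000, -2.5000, 0.0000], [5.0000, -12.0000, 0.0000], [-4.0000, 0.0000, -13.0000]].
det J = -240.5000.

-240.5000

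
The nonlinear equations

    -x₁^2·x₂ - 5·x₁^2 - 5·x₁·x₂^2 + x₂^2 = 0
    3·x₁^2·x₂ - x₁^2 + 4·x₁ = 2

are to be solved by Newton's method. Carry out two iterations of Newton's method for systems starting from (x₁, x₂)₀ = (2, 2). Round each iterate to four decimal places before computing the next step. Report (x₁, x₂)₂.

(0.8154, 0.7573)

At (2, 2): F = (-64.0000, 26.0000).
Jacobian J = [[-2·x₁·x₂ - 10·x₁ - 5·x₂^2, -x₁^2 - 10·x₁·x₂ + 2·x₂], [6·x₁·x₂ - 2·x₁ + 4, 3·x₁^2]].
At the point, J = [[-48.0000, -40.0000], [24.0000, 12.0000]] (det J = 384.0000).
Solving J·Δ = −F gives Δ = (-0.7083, -0.7500).
Then the next iterate is (x₁, x₂)₁ = (1.2917, 1.2500).
Round to (1.2917, 1.2500) and repeat: F = (-18.956962, 7.755144), J = [[-23.958750, -15.314739], [11.104350, 5.005467]].
Δ = (-0.4763, -0.4927), so (x₁, x₂)₂ = (0.8154, 0.7573).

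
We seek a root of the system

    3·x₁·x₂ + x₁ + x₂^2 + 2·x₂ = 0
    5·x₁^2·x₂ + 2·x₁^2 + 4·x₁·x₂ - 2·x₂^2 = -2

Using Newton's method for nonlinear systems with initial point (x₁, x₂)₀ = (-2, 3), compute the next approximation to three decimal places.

(-1.500, 3.000)

At (-2, 3): F = (-5.000, 28.000).
Jacobian J = [[3·x₂ + 1, 3·x₁ + 2·x₂ + 2], [10·x₁·x₂ + 4·x₁ + 4·x₂, 5·x₁^2 + 4·x₁ - 4·x₂]].
At the point, J = [[10.000, 2.000], [-56.000, 0.000]] (det J = 112.000).
Solving J·Δ = −F gives Δ = (0.500, 0.000).
Then the next iterate is (x₁, x₂)₁ = (-1.500, 3.000).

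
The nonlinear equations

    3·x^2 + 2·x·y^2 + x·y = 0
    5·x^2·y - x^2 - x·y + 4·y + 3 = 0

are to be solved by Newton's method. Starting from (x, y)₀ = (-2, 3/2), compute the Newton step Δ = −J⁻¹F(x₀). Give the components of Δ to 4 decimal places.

(0.9834, -0.4214)

At (-2, 3/2): F = (0.0000, 38.0000).
Jacobian J = [[6·x + 2·y^2 + y, 4·x·y + x], [10·x·y - 2·x - y, 5·x^2 - x + 4]].
At the point, J = [[-6.0000, -14.0000], [-27.5000, 26.0000]] (det J = -541.0000).
Solving J·Δ = −F gives Δ = (0.9834, -0.4214).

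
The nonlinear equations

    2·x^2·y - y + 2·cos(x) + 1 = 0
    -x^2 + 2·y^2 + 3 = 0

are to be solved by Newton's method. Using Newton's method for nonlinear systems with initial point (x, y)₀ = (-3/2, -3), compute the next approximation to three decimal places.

At (-3/2, -3): F = (-9.35853, 18.750).
Jacobian J = [[4·x·y - 2·sin(x), 2·x^2 - 1], [-2·x, 4·y]].
At the point, J = [[19.99499, 3.500], [3.000, -12.000]] (det J = -250.43988).
Solving J·Δ = −F gives Δ = (0.186, 1.609).
Then the next iterate is (x, y)₁ = (-1.314, -1.391).

(-1.314, -1.391)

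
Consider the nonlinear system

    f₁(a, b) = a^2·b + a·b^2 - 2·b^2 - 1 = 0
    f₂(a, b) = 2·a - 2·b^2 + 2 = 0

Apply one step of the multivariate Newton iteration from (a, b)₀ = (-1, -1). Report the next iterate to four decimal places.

(-4.0000, 1.0000)

At (-1, -1): F = (-5.0000, -2.0000).
Jacobian J = [[2·a·b + b^2, a^2 + 2·a·b - 4·b], [2, -4·b]].
At the point, J = [[3.0000, 7.0000], [2.0000, 4.0000]] (det J = -2.0000).
Solving J·Δ = −F gives Δ = (-3.0000, 2.0000).
Then the next iterate is (a, b)₁ = (-4.0000, 1.0000).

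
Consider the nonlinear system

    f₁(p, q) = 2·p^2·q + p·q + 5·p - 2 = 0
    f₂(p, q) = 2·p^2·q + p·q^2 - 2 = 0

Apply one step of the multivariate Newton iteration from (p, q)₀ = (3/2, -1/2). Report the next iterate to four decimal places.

At (3/2, -1/2): F = (2.5000, -3.8750).
Jacobian J = [[4·p·q + q + 5, 2·p^2 + p], [4·p·q + q^2, 2·p^2 + 2·p·q]].
At the point, J = [[1.5000, 6.0000], [-2.7500, 3.0000]] (det J = 21.0000).
Solving J·Δ = −F gives Δ = (-1.4643, -0.0506).
Then the next iterate is (p, q)₁ = (0.0357, -0.5506).

(0.0357, -0.5506)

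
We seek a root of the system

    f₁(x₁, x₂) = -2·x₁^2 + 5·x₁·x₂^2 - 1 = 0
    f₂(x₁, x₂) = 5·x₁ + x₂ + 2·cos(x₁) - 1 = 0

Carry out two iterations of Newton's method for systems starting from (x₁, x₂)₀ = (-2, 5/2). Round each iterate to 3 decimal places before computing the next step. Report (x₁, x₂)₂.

At (-2, 5/2): F = (-71.500, -9.33229).
Jacobian J = [[-4·x₁ + 5·x₂^2, 10·x₁·x₂], [-2·sin(x₁) + 5, 1]].
At the point, J = [[39.250, -50.000], [6.81859, 1.000]] (det J = 380.17974).
Solving J·Δ = −F gives Δ = (1.415, -0.319).
Then the next iterate is (x₁, x₂)₁ = (-0.585, 2.181).
Round to (-0.585, 2.181) and repeat: F = (-15.59798, -0.07658), J = [[26.12381, -12.75885], [6.10440, 1.000]].
Δ = (0.159, -0.896), so (x₁, x₂)₂ = (-0.426, 1.285).

(-0.426, 1.285)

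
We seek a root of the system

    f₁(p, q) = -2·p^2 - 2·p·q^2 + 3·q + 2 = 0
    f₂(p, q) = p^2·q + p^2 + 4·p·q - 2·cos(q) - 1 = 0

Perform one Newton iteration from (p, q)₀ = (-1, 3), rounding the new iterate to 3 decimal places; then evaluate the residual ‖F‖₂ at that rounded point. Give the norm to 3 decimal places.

6.897

At (-1, 3): F = (27.000, -7.02002).
Jacobian J = [[-4·p - 2·q^2, -4·p·q + 3], [2·p·q + 2·p + 4·q, p^2 + 4·p + 2·sin(q)]].
At the point, J = [[-14.000, 15.000], [4.000, -2.71776]] (det J = -21.95136).
Solving J·Δ = −F gives Δ = (1.454, -0.443).
Then the next iterate is (p, q)₁ = (0.454, 2.557).
Re-evaluating at (0.454, 2.557): F = (3.32204, 6.04454), so ‖F‖₂ = 6.897.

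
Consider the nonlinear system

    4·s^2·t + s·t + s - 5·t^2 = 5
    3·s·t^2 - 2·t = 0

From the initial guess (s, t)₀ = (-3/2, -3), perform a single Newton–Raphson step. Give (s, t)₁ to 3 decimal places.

(-4.923, 2.077)

At (-3/2, -3): F = (-74.000, -34.500).
Jacobian J = [[8·s·t + t + 1, 4·s^2 + s - 10·t], [3·t^2, 6·s·t - 2]].
At the point, J = [[34.000, 37.500], [27.000, 25.000]] (det J = -162.500).
Solving J·Δ = −F gives Δ = (-3.423, 5.077).
Then the next iterate is (s, t)₁ = (-4.923, 2.077).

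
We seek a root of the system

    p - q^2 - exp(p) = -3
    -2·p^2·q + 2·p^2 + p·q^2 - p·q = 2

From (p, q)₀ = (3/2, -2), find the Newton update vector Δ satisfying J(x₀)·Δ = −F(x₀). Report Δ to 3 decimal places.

(-0.631, 0.446)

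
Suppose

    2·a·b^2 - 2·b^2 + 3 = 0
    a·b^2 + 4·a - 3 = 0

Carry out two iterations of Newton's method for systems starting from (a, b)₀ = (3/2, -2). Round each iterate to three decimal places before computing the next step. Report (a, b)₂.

At (3/2, -2): F = (7.000, 9.000).
Jacobian J = [[2·b^2, 4·a·b - 4·b], [b^2 + 4, 2·a·b]].
At the point, J = [[8.000, -4.000], [8.000, -6.000]] (det J = -16.000).
Solving J·Δ = −F gives Δ = (-0.375, 1.000).
Then the next iterate is (a, b)₁ = (1.125, -1.000).
Round to (1.125, -1.000) and repeat: F = (3.250, 2.625), J = [[2.000, -0.500], [5.000, -2.250]].
Δ = (-3.000, -5.500), so (a, b)₂ = (-1.875, -6.500).

(-1.875, -6.500)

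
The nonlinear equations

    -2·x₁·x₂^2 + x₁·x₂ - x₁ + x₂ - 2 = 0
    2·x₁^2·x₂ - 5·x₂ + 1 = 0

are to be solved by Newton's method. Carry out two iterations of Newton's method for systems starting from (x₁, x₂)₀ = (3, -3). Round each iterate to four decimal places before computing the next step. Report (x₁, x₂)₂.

At (3, -3): F = (-71.0000, -38.0000).
Jacobian J = [[-2·x₂^2 + x₂ - 1, -4·x₁·x₂ + x₁ + 1], [4·x₁·x₂, 2·x₁^2 - 5]].
At the point, J = [[-22.0000, 40.0000], [-36.0000, 13.0000]] (det J = 1154.0000).
Solving J·Δ = −F gives Δ = (-0.5173, 1.4905).
Then the next iterate is (x₁, x₂)₁ = (2.4827, -1.5095).
Round to (2.4827, -1.5095) and repeat: F = (-21.053948, -10.061010), J = [[-7.066681, 18.473243], [-14.990543, 7.327599]].
Δ = (-0.1403, 1.0860), so (x₁, x₂)₂ = (2.3424, -0.4235).

(2.3424, -0.4235)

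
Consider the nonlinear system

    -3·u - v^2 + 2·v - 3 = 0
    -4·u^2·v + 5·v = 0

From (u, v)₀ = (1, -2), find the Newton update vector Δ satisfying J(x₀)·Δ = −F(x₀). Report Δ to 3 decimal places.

(-0.020, 2.323)

At (1, -2): F = (-14.000, -2.000).
Jacobian J = [[-3, -2·v + 2], [-8·u·v, -4·u^2 + 5]].
At the point, J = [[-3.000, 6.000], [16.000, 1.000]] (det J = -99.000).
Solving J·Δ = −F gives Δ = (-0.020, 2.323).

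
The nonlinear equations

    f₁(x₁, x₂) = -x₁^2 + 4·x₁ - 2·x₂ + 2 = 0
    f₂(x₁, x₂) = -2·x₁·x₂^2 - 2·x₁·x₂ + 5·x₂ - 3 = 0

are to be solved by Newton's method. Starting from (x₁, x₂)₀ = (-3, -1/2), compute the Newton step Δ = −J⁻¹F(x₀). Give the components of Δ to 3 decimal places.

(2.039, 1.196)

At (-3, -1/2): F = (-18.000, -7.000).
Jacobian J = [[-2·x₁ + 4, -2], [-2·x₂^2 - 2·x₂, -4·x₁·x₂ - 2·x₁ + 5]].
At the point, J = [[10.000, -2.000], [0.500, 5.000]] (det J = 51.000).
Solving J·Δ = −F gives Δ = (2.039, 1.196).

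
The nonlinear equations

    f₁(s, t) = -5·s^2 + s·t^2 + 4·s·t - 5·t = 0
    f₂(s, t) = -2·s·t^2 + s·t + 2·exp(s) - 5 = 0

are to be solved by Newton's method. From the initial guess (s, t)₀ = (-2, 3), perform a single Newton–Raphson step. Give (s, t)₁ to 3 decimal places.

(-0.010, 3.184)

At (-2, 3): F = (-77.000, 25.27067).
Jacobian J = [[-10·s + t^2 + 4·t, 2·s·t + 4·s - 5], [-2·t^2 + t + 2·exp(s), -4·s·t + s]].
At the point, J = [[41.000, -25.000], [-14.72933, 22.000]] (det J = 533.76676).
Solving J·Δ = −F gives Δ = (1.990, 0.184).
Then the next iterate is (s, t)₁ = (-0.010, 3.184).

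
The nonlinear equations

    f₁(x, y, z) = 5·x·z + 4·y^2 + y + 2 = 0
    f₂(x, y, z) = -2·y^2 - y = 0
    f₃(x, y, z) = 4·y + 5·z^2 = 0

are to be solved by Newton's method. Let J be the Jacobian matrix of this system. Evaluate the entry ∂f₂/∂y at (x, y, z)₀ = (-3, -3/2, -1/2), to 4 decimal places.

5.0000

∂f₂/∂y = -4·y - 1.
At (-3, -3/2, -1/2) this is 5.0000.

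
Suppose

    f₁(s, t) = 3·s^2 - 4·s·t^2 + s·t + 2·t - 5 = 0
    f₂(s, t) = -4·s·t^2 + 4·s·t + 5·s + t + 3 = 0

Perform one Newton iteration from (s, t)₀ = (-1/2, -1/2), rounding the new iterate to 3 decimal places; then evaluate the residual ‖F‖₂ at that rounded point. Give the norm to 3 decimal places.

4.040

At (-1/2, -1/2): F = (-4.500, 1.500).
Jacobian J = [[6·s - 4·t^2 + t, -8·s·t + s + 2], [-4·t^2 + 4·t + 5, -8·s·t + 4·s + 1]].
At the point, J = [[-4.500, -0.500], [2.000, -3.000]] (det J = 14.500).
Solving J·Δ = −F gives Δ = (-0.983, -0.155).
Then the next iterate is (s, t)₁ = (-1.483, -0.655).
Re-evaluating at (-1.483, -0.655): F = (3.80421, 1.36044), so ‖F‖₂ = 4.040.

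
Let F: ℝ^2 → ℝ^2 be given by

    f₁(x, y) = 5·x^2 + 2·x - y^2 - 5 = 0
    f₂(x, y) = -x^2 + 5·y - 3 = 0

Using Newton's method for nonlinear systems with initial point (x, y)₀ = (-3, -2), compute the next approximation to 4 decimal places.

At (-3, -2): F = (30.0000, -22.0000).
Jacobian J = [[10·x + 2, -2·y], [-2·x, 5]].
At the point, J = [[-28.0000, 4.0000], [6.0000, 5.0000]] (det J = -164.0000).
Solving J·Δ = −F gives Δ = (1.4512, 2.6585).
Then the next iterate is (x, y)₁ = (-1.5488, 0.6585).

(-1.5488, 0.6585)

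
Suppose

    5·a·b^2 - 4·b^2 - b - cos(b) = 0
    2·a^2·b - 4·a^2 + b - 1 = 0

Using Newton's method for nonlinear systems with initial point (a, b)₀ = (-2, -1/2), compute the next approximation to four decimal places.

At (-2, -1/2): F = (-3.877583, -21.5000).
Jacobian J = [[5·b^2, 10·a·b - 8·b + sin(b) - 1], [4·a·b - 8·a, 2·a^2 + 1]].
At the point, J = [[1.2500, 12.520574], [20.0000, 9.0000]] (det J = -239.161489).
Solving J·Δ = −F gives Δ = (0.9796, 0.2119).
Then the next iterate is (a, b)₁ = (-1.0204, -0.2881).

(-1.0204, -0.2881)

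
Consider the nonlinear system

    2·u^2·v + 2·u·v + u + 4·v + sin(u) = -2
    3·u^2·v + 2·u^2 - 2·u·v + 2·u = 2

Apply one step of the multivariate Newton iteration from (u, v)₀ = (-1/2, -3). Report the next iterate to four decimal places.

(-0.2859, -0.4064)

At (-1/2, -3): F = (-9.479426, -7.7500).
Jacobian J = [[4·u·v + 2·v + cos(u) + 1, 2·u^2 + 2·u + 4], [6·u·v + 4·u - 2·v + 2, 3·u^2 - 2·u]].
At the point, J = [[1.877583, 3.5000], [15.0000, 1.7500]] (det J = -49.214231).
Solving J·Δ = −F gives Δ = (0.2141, 2.5936).
Then the next iterate is (u, v)₁ = (-0.2859, -0.4064).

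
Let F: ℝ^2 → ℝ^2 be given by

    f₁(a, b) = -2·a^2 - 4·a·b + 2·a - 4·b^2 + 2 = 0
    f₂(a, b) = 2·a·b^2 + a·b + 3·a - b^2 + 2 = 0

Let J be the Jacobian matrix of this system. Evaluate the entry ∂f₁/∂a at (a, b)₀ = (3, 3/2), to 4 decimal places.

∂f₁/∂a = -4·a - 4·b + 2.
At (3, 3/2) this is -16.0000.

-16.0000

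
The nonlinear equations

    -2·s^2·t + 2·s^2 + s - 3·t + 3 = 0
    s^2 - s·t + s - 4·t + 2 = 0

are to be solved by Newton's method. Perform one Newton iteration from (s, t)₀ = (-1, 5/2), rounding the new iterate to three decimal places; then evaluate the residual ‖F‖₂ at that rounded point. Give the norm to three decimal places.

At (-1, 5/2): F = (-8.500, -5.500).
Jacobian J = [[-4·s·t + 4·s + 1, -2·s^2 - 3], [2·s - t + 1, -s - 4]].
At the point, J = [[7.000, -5.000], [-3.500, -3.000]] (det J = -38.500).
Solving J·Δ = −F gives Δ = (-0.052, -1.773).
Then the next iterate is (s, t)₁ = (-1.052, 0.727).
Re-evaluating at (-1.052, 0.727): F = (0.37126, -0.08849), so ‖F‖₂ = 0.382.

0.382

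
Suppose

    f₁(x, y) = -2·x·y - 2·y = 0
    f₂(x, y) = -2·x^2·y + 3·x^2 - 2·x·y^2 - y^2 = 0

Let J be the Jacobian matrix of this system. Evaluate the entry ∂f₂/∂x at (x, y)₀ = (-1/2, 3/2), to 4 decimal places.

-4.5000

∂f₂/∂x = -4·x·y + 6·x - 2·y^2.
At (-1/2, 3/2) this is -4.5000.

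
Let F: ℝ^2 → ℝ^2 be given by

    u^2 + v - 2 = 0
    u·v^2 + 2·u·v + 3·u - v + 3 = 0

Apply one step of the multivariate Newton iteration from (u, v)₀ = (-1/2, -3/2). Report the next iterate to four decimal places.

(-1.5000, 0.7500)

At (-1/2, -3/2): F = (-3.2500, 3.3750).
Jacobian J = [[2·u, 1], [v^2 + 2·v + 3, 2·u·v + 2·u - 1]].
At the point, J = [[-1.0000, 1.0000], [2.2500, -0.5000]] (det J = -1.7500).
Solving J·Δ = −F gives Δ = (-1.0000, 2.2500).
Then the next iterate is (u, v)₁ = (-1.5000, 0.7500).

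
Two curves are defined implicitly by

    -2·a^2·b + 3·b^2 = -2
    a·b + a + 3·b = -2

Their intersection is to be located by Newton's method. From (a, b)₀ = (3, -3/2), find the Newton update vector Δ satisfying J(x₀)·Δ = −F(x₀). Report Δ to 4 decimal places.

At (3, -3/2): F = (35.7500, -4.0000).
Jacobian J = [[-4·a·b, -2·a^2 + 6·b], [b + 1, a + 3]].
At the point, J = [[18.0000, -27.0000], [-0.5000, 6.0000]] (det J = 94.5000).
Solving J·Δ = −F gives Δ = (-1.1270, 0.5728).

(-1.1270, 0.5728)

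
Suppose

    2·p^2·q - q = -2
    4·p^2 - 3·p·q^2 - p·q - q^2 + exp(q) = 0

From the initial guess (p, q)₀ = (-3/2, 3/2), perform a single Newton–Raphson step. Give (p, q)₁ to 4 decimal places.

At (-3/2, 3/2): F = (7.2500, 23.606689).
Jacobian J = [[4·p·q, 2·p^2 - 1], [8·p - 3·q^2 - q, -6·p·q - p - 2·q + exp(q)]].
At the point, J = [[-9.0000, 3.5000], [-20.2500, 16.481689]] (det J = -77.460202).
Solving J·Δ = −F gives Δ = (0.4760, -0.8475).
Then the next iterate is (p, q)₁ = (-1.0240, 0.6525).

(-1.0240, 0.6525)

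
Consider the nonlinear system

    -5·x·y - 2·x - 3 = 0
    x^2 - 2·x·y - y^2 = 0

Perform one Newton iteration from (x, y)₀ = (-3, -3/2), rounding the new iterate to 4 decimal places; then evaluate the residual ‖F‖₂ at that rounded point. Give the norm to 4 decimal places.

5.6531

At (-3, -3/2): F = (-19.5000, -2.2500).
Jacobian J = [[-5·y - 2, -5·x], [2·x - 2·y, -2·x - 2·y]].
At the point, J = [[5.5000, 15.0000], [-3.0000, 9.0000]] (det J = 94.5000).
Solving J·Δ = −F gives Δ = (1.5000, 0.7500).
Then the next iterate is (x, y)₁ = (-1.5000, -0.7500).
Re-evaluating at (-1.5000, -0.7500): F = (-5.6250, -0.5625), so ‖F‖₂ = 5.6531.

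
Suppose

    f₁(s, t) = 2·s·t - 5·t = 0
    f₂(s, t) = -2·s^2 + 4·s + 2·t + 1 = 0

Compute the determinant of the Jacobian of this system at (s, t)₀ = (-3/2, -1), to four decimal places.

J = [[2·t, 2·s - 5], [-4·s + 4, 2]].
At the point, J = [[-2.0000, -8.0000], [10.0000, 2.0000]].
det J = 76.0000.

76.0000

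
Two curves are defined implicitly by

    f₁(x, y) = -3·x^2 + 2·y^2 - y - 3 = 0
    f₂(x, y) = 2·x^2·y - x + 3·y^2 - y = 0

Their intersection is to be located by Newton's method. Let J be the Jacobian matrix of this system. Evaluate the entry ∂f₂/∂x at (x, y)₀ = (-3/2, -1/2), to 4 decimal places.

2.0000

∂f₂/∂x = 4·x·y - 1.
At (-3/2, -1/2) this is 2.0000.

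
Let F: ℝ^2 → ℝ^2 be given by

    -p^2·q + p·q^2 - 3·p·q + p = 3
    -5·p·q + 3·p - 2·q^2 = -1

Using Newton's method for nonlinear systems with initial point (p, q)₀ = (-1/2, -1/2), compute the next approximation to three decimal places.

(29.875, -37.125)

At (-1/2, -1/2): F = (-4.250, -2.250).
Jacobian J = [[-2·p·q + q^2 - 3·q + 1, -p^2 + 2·p·q - 3·p], [-5·q + 3, -5·p - 4·q]].
At the point, J = [[2.250, 1.750], [5.500, 4.500]] (det J = 0.500).
Solving J·Δ = −F gives Δ = (30.375, -36.625).
Then the next iterate is (p, q)₁ = (29.875, -37.125).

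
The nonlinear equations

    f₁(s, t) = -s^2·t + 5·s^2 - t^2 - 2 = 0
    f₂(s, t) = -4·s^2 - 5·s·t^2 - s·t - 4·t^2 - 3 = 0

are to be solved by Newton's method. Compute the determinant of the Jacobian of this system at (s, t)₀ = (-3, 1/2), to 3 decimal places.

-155.500

J = [[-2·s·t + 10·s, -s^2 - 2·t], [-8·s - 5·t^2 - t, -10·s·t - s - 8·t]].
At the point, J = [[-27.000, -10.000], [22.250, 14.000]].
det J = -155.500.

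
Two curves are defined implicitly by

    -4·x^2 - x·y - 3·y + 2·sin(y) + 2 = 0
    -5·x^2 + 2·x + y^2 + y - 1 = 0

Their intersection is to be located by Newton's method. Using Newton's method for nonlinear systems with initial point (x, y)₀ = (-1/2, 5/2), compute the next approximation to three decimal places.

(-0.453, 1.529)

At (-1/2, 5/2): F = (-4.05306, 5.500).
Jacobian J = [[-8·x - y, -x + 2·cos(y) - 3], [-10·x + 2, 2·y + 1]].
At the point, J = [[1.500, -4.10229], [7.000, 6.000]] (det J = 37.71601).
Solving J·Δ = −F gives Δ = (0.047, -0.971).
Then the next iterate is (x, y)₁ = (-0.453, 1.529).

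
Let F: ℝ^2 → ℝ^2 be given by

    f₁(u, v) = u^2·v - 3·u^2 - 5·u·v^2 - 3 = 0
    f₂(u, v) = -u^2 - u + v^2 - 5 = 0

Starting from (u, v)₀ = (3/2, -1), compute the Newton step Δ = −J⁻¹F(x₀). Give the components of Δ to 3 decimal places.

(-1.677, -0.522)

At (3/2, -1): F = (-19.500, -7.750).
Jacobian J = [[2·u·v - 6·u - 5·v^2, u^2 - 10·u·v], [-2·u - 1, 2·v]].
At the point, J = [[-17.000, 17.250], [-4.000, -2.000]] (det J = 103.000).
Solving J·Δ = −F gives Δ = (-1.677, -0.522).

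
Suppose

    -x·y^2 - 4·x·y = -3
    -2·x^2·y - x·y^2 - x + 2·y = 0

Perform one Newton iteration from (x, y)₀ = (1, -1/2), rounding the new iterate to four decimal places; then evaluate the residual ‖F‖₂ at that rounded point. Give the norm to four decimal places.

At (1, -1/2): F = (4.7500, -1.2500).
Jacobian J = [[-y^2 - 4·y, -2·x·y - 4·x], [-4·x·y - y^2 - 1, -2·x^2 - 2·x·y + 2]].
At the point, J = [[1.7500, -3.0000], [0.7500, 1.0000]] (det J = 4.0000).
Solving J·Δ = −F gives Δ = (-0.2500, 1.4375).
Then the next iterate is (x, y)₁ = (0.7500, 0.9375).
Re-evaluating at (0.7500, 0.9375): F = (-0.471680, -0.588867), so ‖F‖₂ = 0.7545.

0.7545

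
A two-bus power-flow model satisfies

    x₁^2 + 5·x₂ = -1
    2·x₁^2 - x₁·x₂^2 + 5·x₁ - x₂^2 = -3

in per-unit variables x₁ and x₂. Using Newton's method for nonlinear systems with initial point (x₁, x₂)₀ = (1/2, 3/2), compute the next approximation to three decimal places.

(-1.358, 0.122)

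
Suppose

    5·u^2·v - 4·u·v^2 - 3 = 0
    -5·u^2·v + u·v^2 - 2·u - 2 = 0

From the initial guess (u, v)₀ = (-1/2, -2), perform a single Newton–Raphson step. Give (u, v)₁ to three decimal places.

At (-1/2, -2): F = (2.500, -0.500).
Jacobian J = [[10·u·v - 4·v^2, 5·u^2 - 8·u·v], [-10·u·v + v^2 - 2, -5·u^2 + 2·u·v]].
At the point, J = [[-6.000, -6.750], [-8.000, 0.750]] (det J = -58.500).
Solving J·Δ = −F gives Δ = (-0.026, 0.393).
Then the next iterate is (u, v)₁ = (-0.526, -1.607).

(-0.526, -1.607)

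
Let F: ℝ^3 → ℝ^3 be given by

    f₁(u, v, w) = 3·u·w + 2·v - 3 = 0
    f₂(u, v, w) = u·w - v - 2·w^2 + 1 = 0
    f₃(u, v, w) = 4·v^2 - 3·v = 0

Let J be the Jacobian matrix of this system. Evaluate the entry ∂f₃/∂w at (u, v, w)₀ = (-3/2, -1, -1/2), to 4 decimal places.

0.0000

∂f₃/∂w = 0.
At (-3/2, -1, -1/2) this is 0.0000.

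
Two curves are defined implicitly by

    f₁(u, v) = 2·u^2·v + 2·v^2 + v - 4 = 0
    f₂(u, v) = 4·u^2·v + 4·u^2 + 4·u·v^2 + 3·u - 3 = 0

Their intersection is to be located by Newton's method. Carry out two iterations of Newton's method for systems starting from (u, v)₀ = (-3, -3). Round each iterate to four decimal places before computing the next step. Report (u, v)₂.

At (-3, -3): F = (-43.0000, -192.0000).
Jacobian J = [[4·u·v, 2·u^2 + 4·v + 1], [8·u·v + 8·u + 4·v^2 + 3, 4·u^2 + 8·u·v]].
At the point, J = [[36.0000, 7.0000], [87.0000, 108.0000]] (det J = 3279.0000).
Solving J·Δ = −F gives Δ = (1.0064, 0.9671).
Then the next iterate is (u, v)₁ = (-1.9936, -2.0329).
Round to (-1.9936, -2.0329) and repeat: F = (-13.926817, -58.357263), J = [[16.211158, 0.817282], [36.004245, 48.320079]].
Δ = (0.8294, 0.5898), so (u, v)₂ = (-1.1642, -1.4431).

(-1.1642, -1.4431)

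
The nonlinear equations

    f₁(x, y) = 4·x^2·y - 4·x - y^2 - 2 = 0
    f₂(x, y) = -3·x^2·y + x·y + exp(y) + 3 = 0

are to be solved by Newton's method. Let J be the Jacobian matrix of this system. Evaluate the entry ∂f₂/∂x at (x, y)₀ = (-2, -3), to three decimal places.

∂f₂/∂x = -6·x·y + y.
At (-2, -3) this is -39.000.

-39.000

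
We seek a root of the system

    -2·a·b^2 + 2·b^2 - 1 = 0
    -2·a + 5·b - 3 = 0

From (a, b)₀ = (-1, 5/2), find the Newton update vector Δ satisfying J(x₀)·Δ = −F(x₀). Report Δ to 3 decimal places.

(-4.889, -4.256)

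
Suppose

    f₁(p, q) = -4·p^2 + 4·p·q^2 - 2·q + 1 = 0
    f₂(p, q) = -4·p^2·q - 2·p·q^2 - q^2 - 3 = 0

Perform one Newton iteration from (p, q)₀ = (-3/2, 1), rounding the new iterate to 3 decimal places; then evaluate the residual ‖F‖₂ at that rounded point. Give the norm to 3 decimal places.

At (-3/2, 1): F = (-16.000, -10.000).
Jacobian J = [[-8·p + 4·q^2, 8·p·q - 2], [-8·p·q - 2·q^2, -4·p^2 - 4·p·q - 2·q]].
At the point, J = [[16.000, -14.000], [10.000, -5.000]] (det J = 60.000).
Solving J·Δ = −F gives Δ = (1.000, 0.000).
Then the next iterate is (p, q)₁ = (-0.500, 1.000).
Re-evaluating at (-0.500, 1.000): F = (-4.000, -4.000), so ‖F‖₂ = 5.657.

5.657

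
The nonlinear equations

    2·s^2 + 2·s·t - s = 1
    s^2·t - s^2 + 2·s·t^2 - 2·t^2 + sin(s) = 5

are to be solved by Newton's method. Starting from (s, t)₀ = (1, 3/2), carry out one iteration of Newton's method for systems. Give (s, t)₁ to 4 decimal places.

(2.6967, -5.0901)

At (1, 3/2): F = (3.0000, -3.658529).
Jacobian J = [[4·s + 2·t - 1, 2·s], [2·s·t - 2·s + 2·t^2 + cos(s), s^2 + 4·s·t - 4·t]].
At the point, J = [[6.0000, 2.0000], [6.040302, 1.0000]] (det J = -6.080605).
Solving J·Δ = −F gives Δ = (1.6967, -6.5901).
Then the next iterate is (s, t)₁ = (2.6967, -5.0901).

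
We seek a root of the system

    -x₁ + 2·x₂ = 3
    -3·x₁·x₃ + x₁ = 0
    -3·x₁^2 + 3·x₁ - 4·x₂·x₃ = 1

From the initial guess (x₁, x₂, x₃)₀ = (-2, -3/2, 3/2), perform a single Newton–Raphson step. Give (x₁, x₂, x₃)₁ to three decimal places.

(-0.129, 1.435, 1.425)

At (-2, -3/2, 3/2): F = (-4.000, 7.000, -10.000).
Jacobian J = [[-1, 2, 0], [-3·x₃ + 1, 0, -3·x₁], [-6·x₁ + 3, -4·x₃, -4·x₂]].
At the point, J = [[-1.000, 2.000, 0.000], [-3.500, 0.000, 6.000], [15.000, -6.000, 6.000]] (det J = 186.000).
Solving J·Δ = −F gives Δ = (1.871, 2.935, -0.075).
Then the next iterate is (x₁, x₂, x₃)₁ = (-0.129, 1.435, 1.425).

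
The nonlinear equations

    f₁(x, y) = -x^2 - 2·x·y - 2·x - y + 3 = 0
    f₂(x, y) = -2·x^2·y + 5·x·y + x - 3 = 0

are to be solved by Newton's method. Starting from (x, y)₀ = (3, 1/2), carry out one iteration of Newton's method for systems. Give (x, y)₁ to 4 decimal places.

(-0.7895, 3.1579)

At (3, 1/2): F = (-15.5000, -1.5000).
Jacobian J = [[-2·x - 2·y - 2, -2·x - 1], [-4·x·y + 5·y + 1, -2·x^2 + 5·x]].
At the point, J = [[-9.0000, -7.0000], [-2.5000, -3.0000]] (det J = 9.5000).
Solving J·Δ = −F gives Δ = (-3.7895, 2.6579).
Then the next iterate is (x, y)₁ = (-0.7895, 3.1579).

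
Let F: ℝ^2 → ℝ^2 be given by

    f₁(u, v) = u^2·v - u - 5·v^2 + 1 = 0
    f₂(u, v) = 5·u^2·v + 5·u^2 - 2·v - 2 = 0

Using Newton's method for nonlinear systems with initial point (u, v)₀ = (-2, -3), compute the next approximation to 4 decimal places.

(-1.7831, -1.4819)

At (-2, -3): F = (-54.0000, -36.0000).
Jacobian J = [[2·u·v - 1, u^2 - 10·v], [10·u·v + 10·u, 5·u^2 - 2]].
At the point, J = [[11.0000, 34.0000], [40.0000, 18.0000]] (det J = -1162.0000).
Solving J·Δ = −F gives Δ = (0.2169, 1.5181).
Then the next iterate is (u, v)₁ = (-1.7831, -1.4819).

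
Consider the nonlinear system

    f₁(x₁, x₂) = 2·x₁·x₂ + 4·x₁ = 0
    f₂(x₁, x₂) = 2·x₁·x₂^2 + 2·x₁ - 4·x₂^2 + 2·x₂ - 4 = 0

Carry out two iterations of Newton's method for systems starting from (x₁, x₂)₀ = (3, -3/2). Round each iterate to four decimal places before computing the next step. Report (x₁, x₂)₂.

(2.4196, -2.0107)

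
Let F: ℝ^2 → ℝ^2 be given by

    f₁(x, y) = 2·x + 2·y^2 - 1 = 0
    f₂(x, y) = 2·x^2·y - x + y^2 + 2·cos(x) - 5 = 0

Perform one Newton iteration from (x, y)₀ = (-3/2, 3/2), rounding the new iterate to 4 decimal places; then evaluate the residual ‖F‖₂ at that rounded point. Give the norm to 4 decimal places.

At (-3/2, 3/2): F = (0.5000, 5.641474).
Jacobian J = [[2, 4·y], [4·x·y - 2·sin(x) - 1, 2·x^2 + 2·y]].
At the point, J = [[2.0000, 6.0000], [-8.005010, 7.5000]] (det J = 63.030060).
Solving J·Δ = −F gives Δ = (0.4775, -0.2425).
Then the next iterate is (x, y)₁ = (-1.0225, 1.2575).
Re-evaluating at (-1.0225, 1.2575): F = (0.117613, 1.275723), so ‖F‖₂ = 1.2811.

1.2811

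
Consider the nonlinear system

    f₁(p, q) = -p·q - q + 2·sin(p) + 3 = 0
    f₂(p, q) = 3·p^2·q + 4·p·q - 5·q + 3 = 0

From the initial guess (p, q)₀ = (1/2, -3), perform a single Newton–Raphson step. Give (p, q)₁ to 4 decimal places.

(0.3956, 2.3081)

At (1/2, -3): F = (8.458851, 9.7500).
Jacobian J = [[-q + 2·cos(p), -p - 1], [6·p·q + 4·q, 3·p^2 + 4·p - 5]].
At the point, J = [[4.755165, -1.5000], [-21.0000, -2.2500]] (det J = -42.199122).
Solving J·Δ = −F gives Δ = (-0.1044, 5.3081).
Then the next iterate is (p, q)₁ = (0.3956, 2.3081).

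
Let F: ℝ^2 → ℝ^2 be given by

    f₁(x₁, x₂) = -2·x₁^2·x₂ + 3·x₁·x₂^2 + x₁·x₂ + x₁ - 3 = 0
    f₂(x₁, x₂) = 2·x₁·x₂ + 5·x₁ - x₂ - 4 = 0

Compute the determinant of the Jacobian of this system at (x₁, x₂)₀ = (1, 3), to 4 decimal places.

J = [[-4·x₁·x₂ + 3·x₂^2 + x₂ + 1, -2·x₁^2 + 6·x₁·x₂ + x₁], [2·x₂ + 5, 2·x₁ - 1]].
At the point, J = [[19.0000, 17.0000], [11.0000, 1.0000]].
det J = -168.0000.

-168.0000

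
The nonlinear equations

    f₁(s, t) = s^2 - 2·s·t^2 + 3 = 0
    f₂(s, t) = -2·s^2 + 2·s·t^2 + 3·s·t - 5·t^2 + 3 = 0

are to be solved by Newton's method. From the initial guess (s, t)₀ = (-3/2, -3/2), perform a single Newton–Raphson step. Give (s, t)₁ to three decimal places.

(-0.207, -1.244)

At (-3/2, -3/2): F = (12.000, -12.750).
Jacobian J = [[2·s - 2·t^2, -4·s·t], [-4·s + 2·t^2 + 3·t, 4·s·t + 3·s - 10·t]].
At the point, J = [[-7.500, -9.000], [6.000, 19.500]] (det J = -92.250).
Solving J·Δ = −F gives Δ = (1.293, 0.256).
Then the next iterate is (s, t)₁ = (-0.207, -1.244).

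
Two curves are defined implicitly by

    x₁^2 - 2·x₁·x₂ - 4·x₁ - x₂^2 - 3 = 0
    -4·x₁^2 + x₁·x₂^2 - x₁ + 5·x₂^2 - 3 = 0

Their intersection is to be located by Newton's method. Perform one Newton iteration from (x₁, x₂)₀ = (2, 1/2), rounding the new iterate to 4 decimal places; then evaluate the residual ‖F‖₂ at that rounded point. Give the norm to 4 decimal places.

4.7275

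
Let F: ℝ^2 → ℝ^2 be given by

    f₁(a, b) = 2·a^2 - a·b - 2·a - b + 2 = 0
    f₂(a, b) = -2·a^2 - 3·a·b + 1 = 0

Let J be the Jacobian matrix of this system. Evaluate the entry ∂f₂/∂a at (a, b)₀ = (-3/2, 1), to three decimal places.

3.000

∂f₂/∂a = -4·a - 3·b.
At (-3/2, 1) this is 3.000.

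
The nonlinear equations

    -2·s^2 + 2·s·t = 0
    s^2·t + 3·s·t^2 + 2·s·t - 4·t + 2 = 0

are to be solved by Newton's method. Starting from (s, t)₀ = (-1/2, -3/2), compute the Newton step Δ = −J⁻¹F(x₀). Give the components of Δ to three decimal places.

(-1.000, 2.000)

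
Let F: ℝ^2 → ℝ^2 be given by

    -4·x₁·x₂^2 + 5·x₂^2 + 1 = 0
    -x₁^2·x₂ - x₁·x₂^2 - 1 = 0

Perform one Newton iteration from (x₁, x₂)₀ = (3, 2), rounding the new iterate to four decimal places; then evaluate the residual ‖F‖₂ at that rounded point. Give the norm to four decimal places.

26.0078

At (3, 2): F = (-27.0000, -31.0000).
Jacobian J = [[-4·x₂^2, -8·x₁·x₂ + 10·x₂], [-2·x₁·x₂ - x₂^2, -x₁^2 - 2·x₁·x₂]].
At the point, J = [[-16.0000, -28.0000], [-16.0000, -21.0000]] (det J = -112.0000).
Solving J·Δ = −F gives Δ = (-2.6875, 0.5714).
Then the next iterate is (x₁, x₂)₁ = (0.3125, 2.5714).
Re-evaluating at (0.3125, 2.5714): F = (25.795367, -3.317394), so ‖F‖₂ = 26.0078.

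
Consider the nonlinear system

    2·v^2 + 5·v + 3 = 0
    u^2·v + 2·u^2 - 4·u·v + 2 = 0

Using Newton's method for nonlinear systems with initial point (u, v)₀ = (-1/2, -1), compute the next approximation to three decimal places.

(-0.583, -1.000)

At (-1/2, -1): F = (0.000, 0.250).
Jacobian J = [[0, 4·v + 5], [2·u·v + 4·u - 4·v, u^2 - 4·u]].
At the point, J = [[0.000, 1.000], [3.000, 2.250]] (det J = -3.000).
Solving J·Δ = −F gives Δ = (-0.083, 0.000).
Then the next iterate is (u, v)₁ = (-0.583, -1.000).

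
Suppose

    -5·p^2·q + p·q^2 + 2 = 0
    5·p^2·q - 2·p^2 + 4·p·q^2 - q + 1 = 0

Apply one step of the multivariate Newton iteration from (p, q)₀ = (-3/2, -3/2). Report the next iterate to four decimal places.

At (-3/2, -3/2): F = (15.5000, -32.3750).
Jacobian J = [[-10·p·q + q^2, -5·p^2 + 2·p·q], [10·p·q - 4·p + 4·q^2, 5·p^2 + 8·p·q - 1]].
At the point, J = [[-20.2500, -6.7500], [37.5000, 28.2500]] (det J = -318.9375).
Solving J·Δ = −F gives Δ = (0.6877, 0.2331).
Then the next iterate is (p, q)₁ = (-0.8123, -1.2669).

(-0.8123, -1.2669)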